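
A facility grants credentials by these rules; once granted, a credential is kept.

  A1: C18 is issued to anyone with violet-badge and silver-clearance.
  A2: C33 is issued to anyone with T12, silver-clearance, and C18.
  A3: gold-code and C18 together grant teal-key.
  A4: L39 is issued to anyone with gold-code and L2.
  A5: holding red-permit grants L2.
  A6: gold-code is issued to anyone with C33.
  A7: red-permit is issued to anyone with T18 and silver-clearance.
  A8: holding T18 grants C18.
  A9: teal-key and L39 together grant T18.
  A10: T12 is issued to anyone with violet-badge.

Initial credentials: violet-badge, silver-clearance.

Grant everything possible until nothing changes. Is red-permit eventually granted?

red-permit would need T18 and silver-clearance (A7), but T18 is never granted.

No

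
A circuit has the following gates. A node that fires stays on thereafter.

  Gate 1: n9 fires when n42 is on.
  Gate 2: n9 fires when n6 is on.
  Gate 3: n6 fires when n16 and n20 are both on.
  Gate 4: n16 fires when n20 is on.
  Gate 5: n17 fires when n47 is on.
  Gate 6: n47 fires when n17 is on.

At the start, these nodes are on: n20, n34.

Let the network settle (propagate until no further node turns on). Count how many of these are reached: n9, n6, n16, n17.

n20 is on, so n16 fires (Gate 4).
Gate 3: n16 and n20 on → n6 on.
Gate 2: n6 on → n9 on.
n9: reached.
n6: reached.
n16: reached.
n17 would need n47 (Gate 5), but n47 never turns on.
Reached: n9, n6, and n16 — 3 of the 4.

3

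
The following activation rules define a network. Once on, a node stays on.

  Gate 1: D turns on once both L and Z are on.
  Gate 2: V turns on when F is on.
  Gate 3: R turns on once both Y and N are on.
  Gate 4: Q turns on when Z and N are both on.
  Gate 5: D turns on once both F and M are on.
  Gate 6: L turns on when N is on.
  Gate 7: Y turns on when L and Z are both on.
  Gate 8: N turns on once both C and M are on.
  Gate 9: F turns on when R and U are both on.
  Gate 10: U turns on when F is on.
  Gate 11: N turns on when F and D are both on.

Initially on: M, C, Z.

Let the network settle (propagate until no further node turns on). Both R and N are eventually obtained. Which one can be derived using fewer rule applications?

N

N: Gate 8: C and M on → N on. [1 rule application]
R: C and M are on, so N turns on (Gate 8). Gate 6: N on → L on. Gate 7: L and Z on → Y on. Gate 3: Y and N on → R on. [4 rule applications]
N needs fewer.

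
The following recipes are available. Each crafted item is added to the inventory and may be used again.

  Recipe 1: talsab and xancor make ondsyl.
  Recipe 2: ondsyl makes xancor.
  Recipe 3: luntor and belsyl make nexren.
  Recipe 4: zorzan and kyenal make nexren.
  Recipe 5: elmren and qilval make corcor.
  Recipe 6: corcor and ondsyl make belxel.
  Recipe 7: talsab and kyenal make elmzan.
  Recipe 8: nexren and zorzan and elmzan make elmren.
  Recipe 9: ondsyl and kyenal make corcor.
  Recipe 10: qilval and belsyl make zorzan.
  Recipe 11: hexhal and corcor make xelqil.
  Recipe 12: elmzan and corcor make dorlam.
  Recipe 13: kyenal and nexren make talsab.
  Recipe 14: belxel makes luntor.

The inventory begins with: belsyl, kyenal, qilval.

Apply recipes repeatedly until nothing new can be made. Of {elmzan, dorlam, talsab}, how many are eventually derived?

3

qilval and belsyl → zorzan (Recipe 10).
Using Recipe 4, zorzan and kyenal make nexren.
kyenal and nexren → talsab (Recipe 13).
talsab and kyenal → elmzan (Recipe 7).
nexren and zorzan and elmzan → elmren (Recipe 8).
Using Recipe 5, elmren and qilval make corcor.
Using Recipe 12, elmzan and corcor make dorlam.
elmzan: reached.
dorlam: reached.
talsab: reached.
All 3 are reached.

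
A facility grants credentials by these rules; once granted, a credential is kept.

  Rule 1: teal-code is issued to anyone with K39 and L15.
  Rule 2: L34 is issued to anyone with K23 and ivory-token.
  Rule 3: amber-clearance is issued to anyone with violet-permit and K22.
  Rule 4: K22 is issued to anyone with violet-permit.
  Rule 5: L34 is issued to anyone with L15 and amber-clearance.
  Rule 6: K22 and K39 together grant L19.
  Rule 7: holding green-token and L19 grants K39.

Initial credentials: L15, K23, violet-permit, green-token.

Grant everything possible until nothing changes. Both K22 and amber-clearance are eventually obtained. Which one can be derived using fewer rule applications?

K22: Holding violet-permit grants K22 (Rule 4). [1 rule application]
amber-clearance: Holding violet-permit grants K22 (Rule 4). Holding violet-permit and K22 grants amber-clearance (Rule 3). [2 rule applications]
K22 needs fewer.

K22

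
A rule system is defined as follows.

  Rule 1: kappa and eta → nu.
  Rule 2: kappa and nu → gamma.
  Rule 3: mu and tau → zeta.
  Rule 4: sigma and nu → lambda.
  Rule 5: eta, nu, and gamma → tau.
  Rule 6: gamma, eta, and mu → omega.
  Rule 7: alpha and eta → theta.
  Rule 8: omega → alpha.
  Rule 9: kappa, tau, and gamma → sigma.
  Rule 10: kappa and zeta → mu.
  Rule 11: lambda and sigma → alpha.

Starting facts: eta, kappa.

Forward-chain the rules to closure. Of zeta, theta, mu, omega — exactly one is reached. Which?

theta

kappa and eta hold, so nu follows (Rule 1).
kappa and nu hold, so gamma follows (Rule 2).
From eta, nu, and gamma, Rule 5 gives tau.
kappa, tau, and gamma hold, so sigma follows (Rule 9).
From sigma and nu, Rule 4 gives lambda.
From lambda and sigma, Rule 11 gives alpha.
alpha and eta hold, so theta follows (Rule 7).
zeta would need mu and tau (Rule 3), but mu is never established. mu would need kappa and zeta (Rule 10), but zeta is never established. omega would need gamma, eta, and mu (Rule 6), but mu is never established.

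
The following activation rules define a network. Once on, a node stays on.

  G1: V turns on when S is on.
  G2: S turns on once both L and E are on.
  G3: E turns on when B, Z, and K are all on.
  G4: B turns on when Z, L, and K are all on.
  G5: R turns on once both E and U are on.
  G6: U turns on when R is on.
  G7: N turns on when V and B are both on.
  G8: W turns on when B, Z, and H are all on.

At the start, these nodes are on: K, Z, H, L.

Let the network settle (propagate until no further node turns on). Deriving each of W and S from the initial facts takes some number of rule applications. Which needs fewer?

W

W: G4: Z, L, and K on → B on. B, Z, and H are on, so W turns on (G8). [2 rule applications]
S: G4: Z, L, and K on → B on. B, Z, and K are on, so E turns on (G3). L and E are on, so S turns on (G2). [3 rule applications]
W needs fewer.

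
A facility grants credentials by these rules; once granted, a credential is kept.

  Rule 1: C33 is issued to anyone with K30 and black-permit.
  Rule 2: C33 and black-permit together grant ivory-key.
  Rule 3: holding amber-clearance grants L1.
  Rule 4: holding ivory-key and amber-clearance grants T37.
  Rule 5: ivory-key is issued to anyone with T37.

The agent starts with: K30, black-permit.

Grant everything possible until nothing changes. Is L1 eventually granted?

No

L1 would need amber-clearance (Rule 3), but amber-clearance is never granted.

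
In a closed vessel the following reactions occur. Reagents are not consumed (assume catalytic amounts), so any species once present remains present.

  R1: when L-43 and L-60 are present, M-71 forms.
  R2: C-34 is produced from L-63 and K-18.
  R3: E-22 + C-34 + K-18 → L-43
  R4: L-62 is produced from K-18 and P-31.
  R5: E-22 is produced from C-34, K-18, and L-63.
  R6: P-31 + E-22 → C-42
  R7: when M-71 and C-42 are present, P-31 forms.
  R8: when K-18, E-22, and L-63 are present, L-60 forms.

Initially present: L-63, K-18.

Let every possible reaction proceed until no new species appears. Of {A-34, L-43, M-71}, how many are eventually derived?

L-63 and K-18 present → C-34 forms (R2).
C-34, K-18, and L-63 present → E-22 forms (R5).
K-18, E-22, and L-63 present → L-60 forms (R8).
E-22, C-34, and K-18 present → L-43 forms (R3).
L-43 and L-60 present → M-71 forms (R1).
No rule produces A-34, and it is not given.
L-43: reached.
M-71: reached.
Reached: L-43 and M-71 — 2 of the 3.

2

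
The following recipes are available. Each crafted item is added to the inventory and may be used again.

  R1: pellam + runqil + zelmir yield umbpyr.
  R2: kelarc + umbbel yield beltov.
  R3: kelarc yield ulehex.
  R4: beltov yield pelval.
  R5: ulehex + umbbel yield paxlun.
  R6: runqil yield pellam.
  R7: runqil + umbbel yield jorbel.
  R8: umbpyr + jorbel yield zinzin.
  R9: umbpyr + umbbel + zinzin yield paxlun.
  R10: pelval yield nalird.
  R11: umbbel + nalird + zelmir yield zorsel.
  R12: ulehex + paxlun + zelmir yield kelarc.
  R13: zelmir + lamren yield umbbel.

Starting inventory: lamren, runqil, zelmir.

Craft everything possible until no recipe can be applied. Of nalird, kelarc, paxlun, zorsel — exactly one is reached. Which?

paxlun

Using R13, zelmir and lamren make umbbel.
runqil → pellam (R6).
runqil + umbbel → jorbel (R7).
pellam + runqil + zelmir → umbpyr (R1).
umbpyr + jorbel → zinzin (R8).
Using R9, umbpyr, umbbel, and zinzin make paxlun.
nalird would need pelval (R10), but pelval is never obtained. kelarc would need ulehex, paxlun, and zelmir (R12), but ulehex is never obtained. zorsel would need umbbel, nalird, and zelmir (R11), but nalird is never obtained.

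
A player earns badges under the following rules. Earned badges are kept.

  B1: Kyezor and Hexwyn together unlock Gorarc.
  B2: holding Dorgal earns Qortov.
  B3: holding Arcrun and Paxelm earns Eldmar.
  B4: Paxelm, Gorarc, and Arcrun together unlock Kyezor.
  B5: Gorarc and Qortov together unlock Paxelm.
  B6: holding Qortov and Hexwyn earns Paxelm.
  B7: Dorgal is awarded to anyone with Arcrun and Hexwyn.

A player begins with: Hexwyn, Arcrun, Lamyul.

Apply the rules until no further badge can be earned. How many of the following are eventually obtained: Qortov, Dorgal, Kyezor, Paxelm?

3

With Arcrun and Hexwyn, Dorgal is earned (B7).
With Dorgal, Qortov is earned (B2).
With Qortov and Hexwyn, Paxelm is earned (B6).
Qortov: reached.
Dorgal: reached.
Kyezor would need Paxelm, Gorarc, and Arcrun (B4), but Gorarc is never earned.
Paxelm: reached.
Reached: Qortov, Dorgal, and Paxelm — 3 of the 4.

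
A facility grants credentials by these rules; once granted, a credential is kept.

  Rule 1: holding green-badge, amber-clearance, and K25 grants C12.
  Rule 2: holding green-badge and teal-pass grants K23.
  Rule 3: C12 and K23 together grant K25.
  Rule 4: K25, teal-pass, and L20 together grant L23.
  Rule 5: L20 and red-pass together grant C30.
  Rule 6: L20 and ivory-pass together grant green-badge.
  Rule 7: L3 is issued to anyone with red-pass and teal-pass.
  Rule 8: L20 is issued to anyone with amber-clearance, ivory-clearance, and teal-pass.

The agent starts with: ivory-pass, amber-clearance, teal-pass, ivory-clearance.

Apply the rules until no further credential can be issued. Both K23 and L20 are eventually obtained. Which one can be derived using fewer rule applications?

L20

L20: Holding amber-clearance, ivory-clearance, and teal-pass grants L20 (Rule 8). [1 rule application]
K23: Holding amber-clearance, ivory-clearance, and teal-pass grants L20 (Rule 8). Holding L20 and ivory-pass grants green-badge (Rule 6). Holding green-badge and teal-pass grants K23 (Rule 2). [3 rule applications]
L20 needs fewer.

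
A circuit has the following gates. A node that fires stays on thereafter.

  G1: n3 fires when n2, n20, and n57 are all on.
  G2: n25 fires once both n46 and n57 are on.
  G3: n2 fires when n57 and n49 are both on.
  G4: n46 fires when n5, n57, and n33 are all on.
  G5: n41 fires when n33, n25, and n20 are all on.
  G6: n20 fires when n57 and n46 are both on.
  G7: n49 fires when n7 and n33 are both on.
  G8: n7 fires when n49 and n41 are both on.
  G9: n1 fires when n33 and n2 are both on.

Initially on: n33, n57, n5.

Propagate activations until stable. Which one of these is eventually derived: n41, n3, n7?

G4: n5, n57, and n33 on → n46 on.
n46 and n57 are on, so n25 fires (G2).
G6: n57 and n46 on → n20 on.
G5: n33, n25, and n20 on → n41 on.
n3 would need n2, n20, and n57 (G1), but n2 never turns on. n7 would need n49 and n41 (G8), but n49 never turns on.

n41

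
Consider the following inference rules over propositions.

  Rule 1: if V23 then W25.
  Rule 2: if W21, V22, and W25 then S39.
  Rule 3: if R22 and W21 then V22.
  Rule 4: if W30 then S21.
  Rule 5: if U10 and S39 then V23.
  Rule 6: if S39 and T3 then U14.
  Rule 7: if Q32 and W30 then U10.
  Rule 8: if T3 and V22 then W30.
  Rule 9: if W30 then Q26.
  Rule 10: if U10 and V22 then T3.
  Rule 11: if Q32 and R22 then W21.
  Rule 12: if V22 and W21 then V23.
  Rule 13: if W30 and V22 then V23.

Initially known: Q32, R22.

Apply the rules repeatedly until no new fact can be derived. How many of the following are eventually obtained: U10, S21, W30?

U10 would need Q32 and W30 (Rule 7), but W30 is never established.
S21 would need W30 (Rule 4), but W30 is never established.
W30 would need T3 and V22 (Rule 8), but T3 is never established.
None of the 3 are reached.

0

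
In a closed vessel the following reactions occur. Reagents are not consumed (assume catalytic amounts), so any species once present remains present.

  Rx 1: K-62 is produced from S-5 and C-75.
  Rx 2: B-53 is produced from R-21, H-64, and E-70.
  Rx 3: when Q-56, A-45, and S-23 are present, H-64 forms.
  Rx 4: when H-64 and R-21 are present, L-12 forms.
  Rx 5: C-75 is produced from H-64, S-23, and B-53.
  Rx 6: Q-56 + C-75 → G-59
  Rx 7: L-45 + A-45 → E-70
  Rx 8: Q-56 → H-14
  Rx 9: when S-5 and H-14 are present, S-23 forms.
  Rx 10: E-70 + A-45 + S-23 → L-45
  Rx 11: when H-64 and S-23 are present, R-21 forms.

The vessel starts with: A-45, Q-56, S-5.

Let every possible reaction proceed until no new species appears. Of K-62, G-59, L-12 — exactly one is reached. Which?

L-12

Q-56 present → H-14 forms (Rx 8).
S-5 and H-14 present → S-23 forms (Rx 9).
Q-56, A-45, and S-23 present → H-64 forms (Rx 3).
H-64 and S-23 present → R-21 forms (Rx 11).
H-64 and R-21 present → L-12 forms (Rx 4).
K-62 would need S-5 and C-75 (Rx 1), but C-75 never forms. G-59 would need Q-56 and C-75 (Rx 6), but C-75 never forms.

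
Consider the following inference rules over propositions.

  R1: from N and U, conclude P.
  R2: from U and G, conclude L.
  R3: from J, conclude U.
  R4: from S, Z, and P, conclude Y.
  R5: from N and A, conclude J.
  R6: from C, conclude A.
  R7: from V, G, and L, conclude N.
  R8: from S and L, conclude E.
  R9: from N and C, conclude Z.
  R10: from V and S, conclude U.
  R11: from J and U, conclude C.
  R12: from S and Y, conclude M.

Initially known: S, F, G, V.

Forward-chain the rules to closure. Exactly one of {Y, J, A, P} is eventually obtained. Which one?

V and S hold, so U follows (R10).
From U and G, R2 gives L.
From V, G, and L, R7 gives N.
N and U hold, so P follows (R1).
J would need N and A (R5), but A is never established. A would need C (R6), but C is never established. Y would need S, Z, and P (R4), but Z is never established.

P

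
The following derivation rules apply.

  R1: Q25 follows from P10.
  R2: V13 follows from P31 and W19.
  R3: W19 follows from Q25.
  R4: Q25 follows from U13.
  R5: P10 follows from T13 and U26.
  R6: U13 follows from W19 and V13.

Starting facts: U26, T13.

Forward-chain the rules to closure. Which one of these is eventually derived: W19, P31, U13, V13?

T13 and U26 hold, so P10 follows (R5).
P10 holds, so Q25 follows (R1).
From Q25, R3 gives W19.
V13 would need P31 and W19 (R2), but P31 is never established. U13 would need W19 and V13 (R6), but V13 is never established. No rule produces P31, and it is not given.

W19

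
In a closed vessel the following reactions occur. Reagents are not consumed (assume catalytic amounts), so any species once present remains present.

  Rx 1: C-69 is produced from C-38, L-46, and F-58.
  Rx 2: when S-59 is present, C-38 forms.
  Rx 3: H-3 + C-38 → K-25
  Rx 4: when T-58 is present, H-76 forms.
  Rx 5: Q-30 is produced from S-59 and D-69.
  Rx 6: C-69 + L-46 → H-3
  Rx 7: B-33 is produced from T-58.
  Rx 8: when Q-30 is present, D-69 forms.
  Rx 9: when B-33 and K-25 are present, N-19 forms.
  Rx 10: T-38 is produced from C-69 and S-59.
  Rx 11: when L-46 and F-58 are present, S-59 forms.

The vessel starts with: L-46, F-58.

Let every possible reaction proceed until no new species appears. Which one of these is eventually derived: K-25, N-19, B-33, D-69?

L-46 and F-58 present → S-59 forms (Rx 11).
S-59 present → C-38 forms (Rx 2).
C-38, L-46, and F-58 present → C-69 forms (Rx 1).
C-69 and L-46 present → H-3 forms (Rx 6).
H-3 and C-38 present → K-25 forms (Rx 3).
D-69 would need Q-30 (Rx 8), but Q-30 never forms. B-33 would need T-58 (Rx 7), but T-58 never forms. N-19 would need B-33 and K-25 (Rx 9), but B-33 never forms.

K-25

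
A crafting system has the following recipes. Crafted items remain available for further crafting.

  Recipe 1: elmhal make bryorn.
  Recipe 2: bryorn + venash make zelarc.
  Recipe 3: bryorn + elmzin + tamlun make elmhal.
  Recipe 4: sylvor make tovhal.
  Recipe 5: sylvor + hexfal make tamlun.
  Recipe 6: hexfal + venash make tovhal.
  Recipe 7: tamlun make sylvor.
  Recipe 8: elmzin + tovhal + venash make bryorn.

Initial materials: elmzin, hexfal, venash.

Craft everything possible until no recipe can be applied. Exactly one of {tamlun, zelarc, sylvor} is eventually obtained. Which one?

zelarc

hexfal + venash → tovhal (Recipe 6).
elmzin + tovhal + venash → bryorn (Recipe 8).
Using Recipe 2, bryorn and venash make zelarc.
tamlun would need sylvor and hexfal (Recipe 5), but sylvor is never obtained. sylvor would need tamlun (Recipe 7), but tamlun is never obtained.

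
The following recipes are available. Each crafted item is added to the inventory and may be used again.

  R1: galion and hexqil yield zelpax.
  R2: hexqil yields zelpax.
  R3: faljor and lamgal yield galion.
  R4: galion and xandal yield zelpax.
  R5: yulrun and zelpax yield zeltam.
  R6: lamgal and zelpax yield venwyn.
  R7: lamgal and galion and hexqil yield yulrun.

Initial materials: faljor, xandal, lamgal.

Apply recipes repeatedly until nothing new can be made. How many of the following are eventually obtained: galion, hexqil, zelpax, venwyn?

faljor and lamgal → galion (R3).
Using R4, galion and xandal make zelpax.
lamgal and zelpax → venwyn (R6).
galion: reached.
No rule produces hexqil, and it is not given.
zelpax: reached.
venwyn: reached.
Reached: galion, zelpax, and venwyn — 3 of the 4.

3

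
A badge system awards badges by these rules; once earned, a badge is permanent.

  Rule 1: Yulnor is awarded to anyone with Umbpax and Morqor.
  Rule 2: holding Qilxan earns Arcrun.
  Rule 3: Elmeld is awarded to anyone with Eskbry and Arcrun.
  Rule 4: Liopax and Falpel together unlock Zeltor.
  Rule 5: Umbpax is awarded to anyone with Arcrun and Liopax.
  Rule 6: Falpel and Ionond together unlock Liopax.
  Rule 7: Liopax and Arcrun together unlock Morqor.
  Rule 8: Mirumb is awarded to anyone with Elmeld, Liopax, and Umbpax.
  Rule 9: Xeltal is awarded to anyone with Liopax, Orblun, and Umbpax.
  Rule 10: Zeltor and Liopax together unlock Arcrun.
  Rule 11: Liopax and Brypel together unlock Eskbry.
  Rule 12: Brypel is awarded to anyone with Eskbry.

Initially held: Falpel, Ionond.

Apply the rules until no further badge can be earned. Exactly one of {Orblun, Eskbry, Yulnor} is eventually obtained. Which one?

With Falpel and Ionond, Liopax is earned (Rule 6).
With Liopax and Falpel, Zeltor is earned (Rule 4).
With Zeltor and Liopax, Arcrun is earned (Rule 10).
With Arcrun and Liopax, Umbpax is earned (Rule 5).
With Liopax and Arcrun, Morqor is earned (Rule 7).
With Umbpax and Morqor, Yulnor is earned (Rule 1).
No rule produces Orblun, and it is not given. Eskbry would need Liopax and Brypel (Rule 11), but Brypel is never earned.

Yulnor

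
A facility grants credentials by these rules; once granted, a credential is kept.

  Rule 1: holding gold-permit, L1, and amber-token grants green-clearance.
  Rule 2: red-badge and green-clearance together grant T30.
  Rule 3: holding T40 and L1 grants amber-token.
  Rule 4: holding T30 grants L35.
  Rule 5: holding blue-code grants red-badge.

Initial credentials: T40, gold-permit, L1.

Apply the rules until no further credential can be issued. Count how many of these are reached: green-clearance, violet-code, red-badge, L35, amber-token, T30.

2

Holding T40 and L1 grants amber-token (Rule 3).
Holding gold-permit, L1, and amber-token grants green-clearance (Rule 1).
green-clearance: reached.
No rule produces violet-code, and it is not given.
red-badge would need blue-code (Rule 5), but blue-code is never granted.
L35 would need T30 (Rule 4), but T30 is never granted.
amber-token: reached.
T30 would need red-badge and green-clearance (Rule 2), but red-badge is never granted.
Reached: green-clearance and amber-token — 2 of the 6.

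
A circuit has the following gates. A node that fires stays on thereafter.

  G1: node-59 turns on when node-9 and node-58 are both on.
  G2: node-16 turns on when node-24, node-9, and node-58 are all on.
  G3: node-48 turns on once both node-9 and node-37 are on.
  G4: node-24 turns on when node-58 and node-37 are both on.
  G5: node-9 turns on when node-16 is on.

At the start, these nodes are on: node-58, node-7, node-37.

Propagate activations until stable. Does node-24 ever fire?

Yes

G4: node-58 and node-37 on → node-24 on.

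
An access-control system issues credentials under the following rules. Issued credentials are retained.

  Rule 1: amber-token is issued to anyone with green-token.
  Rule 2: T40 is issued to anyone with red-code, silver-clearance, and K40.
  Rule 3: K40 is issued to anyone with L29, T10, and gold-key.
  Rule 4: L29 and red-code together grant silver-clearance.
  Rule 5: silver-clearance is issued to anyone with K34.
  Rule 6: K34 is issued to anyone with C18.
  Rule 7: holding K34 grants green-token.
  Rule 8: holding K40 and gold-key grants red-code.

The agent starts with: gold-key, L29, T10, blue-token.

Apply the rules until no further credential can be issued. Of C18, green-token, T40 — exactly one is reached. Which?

T40

Holding L29, T10, and gold-key grants K40 (Rule 3).
Holding K40 and gold-key grants red-code (Rule 8).
Holding L29 and red-code grants silver-clearance (Rule 4).
Holding red-code, silver-clearance, and K40 grants T40 (Rule 2).
green-token would need K34 (Rule 7), but K34 is never granted. No rule produces C18, and it is not given.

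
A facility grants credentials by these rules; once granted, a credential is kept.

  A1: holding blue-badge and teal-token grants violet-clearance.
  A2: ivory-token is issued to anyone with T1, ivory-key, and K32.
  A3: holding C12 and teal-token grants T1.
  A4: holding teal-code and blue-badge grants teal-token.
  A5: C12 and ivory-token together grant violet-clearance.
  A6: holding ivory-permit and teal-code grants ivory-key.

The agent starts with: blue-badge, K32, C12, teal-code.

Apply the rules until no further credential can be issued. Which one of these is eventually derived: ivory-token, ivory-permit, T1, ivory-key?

T1

Holding teal-code and blue-badge grants teal-token (A4).
Holding C12 and teal-token grants T1 (A3).
No rule produces ivory-permit, and it is not given. ivory-key would need ivory-permit and teal-code (A6), but ivory-permit is never granted. ivory-token would need T1, ivory-key, and K32 (A2), but ivory-key is never granted.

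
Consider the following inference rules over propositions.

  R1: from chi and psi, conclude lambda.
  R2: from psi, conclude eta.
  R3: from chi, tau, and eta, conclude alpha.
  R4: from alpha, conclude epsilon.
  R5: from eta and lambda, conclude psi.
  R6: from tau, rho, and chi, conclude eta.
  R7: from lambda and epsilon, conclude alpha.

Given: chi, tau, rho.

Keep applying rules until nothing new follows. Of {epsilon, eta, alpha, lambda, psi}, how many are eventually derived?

tau, rho, and chi hold, so eta follows (R6).
From chi, tau, and eta, R3 gives alpha.
From alpha, R4 gives epsilon.
epsilon: reached.
eta: reached.
alpha: reached.
lambda would need chi and psi (R1), but psi is never established.
psi would need eta and lambda (R5), but lambda is never established.
Reached: epsilon, eta, and alpha — 3 of the 5.

3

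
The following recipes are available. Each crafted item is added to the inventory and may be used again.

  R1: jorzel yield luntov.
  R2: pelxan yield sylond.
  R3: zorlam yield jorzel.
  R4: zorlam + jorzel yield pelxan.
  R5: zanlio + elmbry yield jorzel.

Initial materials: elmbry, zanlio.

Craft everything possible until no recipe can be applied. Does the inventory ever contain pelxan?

No

pelxan would need zorlam and jorzel (R4), but zorlam is never obtained.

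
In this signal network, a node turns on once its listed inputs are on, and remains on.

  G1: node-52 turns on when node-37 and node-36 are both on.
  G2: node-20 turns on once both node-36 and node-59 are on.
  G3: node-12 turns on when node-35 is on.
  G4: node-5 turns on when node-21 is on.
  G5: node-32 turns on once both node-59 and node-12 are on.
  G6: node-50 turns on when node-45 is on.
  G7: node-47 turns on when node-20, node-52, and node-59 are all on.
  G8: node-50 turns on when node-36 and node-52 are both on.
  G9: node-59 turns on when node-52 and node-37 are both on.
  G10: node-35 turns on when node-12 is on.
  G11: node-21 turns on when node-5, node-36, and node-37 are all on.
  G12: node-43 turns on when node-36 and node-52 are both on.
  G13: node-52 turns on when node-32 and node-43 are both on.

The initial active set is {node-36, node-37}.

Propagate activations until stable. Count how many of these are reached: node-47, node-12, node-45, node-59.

G1: node-37 and node-36 on → node-52 on.
G9: node-52 and node-37 on → node-59 on.
G2: node-36 and node-59 on → node-20 on.
node-20, node-52, and node-59 are on, so node-47 turns on (G7).
node-47: reached.
node-12 would need node-35 (G3), but node-35 never turns on.
No rule produces node-45, and it is not given.
node-59: reached.
Reached: node-47 and node-59 — 2 of the 4.

2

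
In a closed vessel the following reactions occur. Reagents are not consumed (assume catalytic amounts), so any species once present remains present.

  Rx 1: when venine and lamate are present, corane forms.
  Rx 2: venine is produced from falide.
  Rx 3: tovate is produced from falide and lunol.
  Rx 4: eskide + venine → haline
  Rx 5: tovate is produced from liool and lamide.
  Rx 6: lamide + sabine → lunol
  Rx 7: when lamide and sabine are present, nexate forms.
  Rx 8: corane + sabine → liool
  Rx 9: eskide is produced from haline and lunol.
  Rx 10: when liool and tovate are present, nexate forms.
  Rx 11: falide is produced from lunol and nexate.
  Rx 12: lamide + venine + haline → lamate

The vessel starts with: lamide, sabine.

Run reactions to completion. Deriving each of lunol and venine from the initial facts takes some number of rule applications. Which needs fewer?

lunol: lamide and sabine present → lunol forms (Rx 6). [1 rule application]
venine: lamide and sabine present → lunol forms (Rx 6). lamide and sabine present → nexate forms (Rx 7). lunol and nexate present → falide forms (Rx 11). falide present → venine forms (Rx 2). [4 rule applications]
lunol needs fewer.

lunol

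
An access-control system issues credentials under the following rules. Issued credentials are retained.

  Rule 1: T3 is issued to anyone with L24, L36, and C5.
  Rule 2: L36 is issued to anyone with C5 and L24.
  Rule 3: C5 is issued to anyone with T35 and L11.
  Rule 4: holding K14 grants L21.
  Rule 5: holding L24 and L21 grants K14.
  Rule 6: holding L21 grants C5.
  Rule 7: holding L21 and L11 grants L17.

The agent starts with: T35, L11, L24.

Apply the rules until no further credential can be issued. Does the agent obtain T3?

Holding T35 and L11 grants C5 (Rule 3).
Holding C5 and L24 grants L36 (Rule 2).
Holding L24, L36, and C5 grants T3 (Rule 1).

Yes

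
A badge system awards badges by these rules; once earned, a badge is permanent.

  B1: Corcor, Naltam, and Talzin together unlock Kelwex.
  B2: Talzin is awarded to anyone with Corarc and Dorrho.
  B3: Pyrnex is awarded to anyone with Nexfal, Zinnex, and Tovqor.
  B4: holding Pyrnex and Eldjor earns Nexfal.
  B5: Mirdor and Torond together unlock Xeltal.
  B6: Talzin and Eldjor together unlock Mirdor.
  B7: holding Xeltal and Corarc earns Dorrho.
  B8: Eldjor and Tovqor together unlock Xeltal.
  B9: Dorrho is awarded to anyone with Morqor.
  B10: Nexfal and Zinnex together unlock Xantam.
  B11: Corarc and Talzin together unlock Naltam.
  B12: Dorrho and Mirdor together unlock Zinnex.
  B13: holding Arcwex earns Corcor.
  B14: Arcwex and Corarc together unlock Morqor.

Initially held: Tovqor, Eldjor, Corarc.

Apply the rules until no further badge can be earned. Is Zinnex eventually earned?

Yes

With Eldjor and Tovqor, Xeltal is earned (B8).
With Xeltal and Corarc, Dorrho is earned (B7).
With Corarc and Dorrho, Talzin is earned (B2).
With Talzin and Eldjor, Mirdor is earned (B6).
With Dorrho and Mirdor, Zinnex is earned (B12).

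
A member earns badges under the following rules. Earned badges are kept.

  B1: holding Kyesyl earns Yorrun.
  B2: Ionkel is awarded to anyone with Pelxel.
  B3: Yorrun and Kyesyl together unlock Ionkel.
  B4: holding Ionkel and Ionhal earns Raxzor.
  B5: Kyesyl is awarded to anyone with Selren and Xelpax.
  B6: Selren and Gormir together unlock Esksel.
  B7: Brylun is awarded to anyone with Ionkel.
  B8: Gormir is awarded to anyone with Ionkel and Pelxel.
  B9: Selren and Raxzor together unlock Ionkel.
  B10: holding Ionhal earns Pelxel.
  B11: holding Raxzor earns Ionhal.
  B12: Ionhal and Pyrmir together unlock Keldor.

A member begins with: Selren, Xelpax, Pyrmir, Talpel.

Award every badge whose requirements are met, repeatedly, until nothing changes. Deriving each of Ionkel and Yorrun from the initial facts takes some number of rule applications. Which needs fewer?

Yorrun

Yorrun: With Selren and Xelpax, Kyesyl is earned (B5). With Kyesyl, Yorrun is earned (B1). [2 rule applications]
Ionkel: With Selren and Xelpax, Kyesyl is earned (B5). With Kyesyl, Yorrun is earned (B1). With Yorrun and Kyesyl, Ionkel is earned (B3). [3 rule applications]
Yorrun needs fewer.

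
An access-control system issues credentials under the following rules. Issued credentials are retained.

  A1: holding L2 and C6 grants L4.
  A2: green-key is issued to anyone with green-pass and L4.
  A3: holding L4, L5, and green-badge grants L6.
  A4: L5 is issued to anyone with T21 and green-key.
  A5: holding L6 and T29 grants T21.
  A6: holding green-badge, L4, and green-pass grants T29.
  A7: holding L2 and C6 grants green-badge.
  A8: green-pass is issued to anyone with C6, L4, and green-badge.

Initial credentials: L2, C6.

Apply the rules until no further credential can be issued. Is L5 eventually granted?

No

L5 would need T21 and green-key (A4), but T21 is never granted.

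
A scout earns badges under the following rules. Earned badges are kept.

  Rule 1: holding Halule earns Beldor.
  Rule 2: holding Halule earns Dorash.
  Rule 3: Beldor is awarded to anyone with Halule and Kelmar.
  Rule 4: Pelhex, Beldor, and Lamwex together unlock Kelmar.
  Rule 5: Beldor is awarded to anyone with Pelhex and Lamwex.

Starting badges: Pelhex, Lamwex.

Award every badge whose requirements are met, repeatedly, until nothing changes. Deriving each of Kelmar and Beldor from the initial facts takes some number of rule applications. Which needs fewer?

Beldor

Beldor: With Pelhex and Lamwex, Beldor is earned (Rule 5). [1 rule application]
Kelmar: With Pelhex and Lamwex, Beldor is earned (Rule 5). With Pelhex, Beldor, and Lamwex, Kelmar is earned (Rule 4). [2 rule applications]
Beldor needs fewer.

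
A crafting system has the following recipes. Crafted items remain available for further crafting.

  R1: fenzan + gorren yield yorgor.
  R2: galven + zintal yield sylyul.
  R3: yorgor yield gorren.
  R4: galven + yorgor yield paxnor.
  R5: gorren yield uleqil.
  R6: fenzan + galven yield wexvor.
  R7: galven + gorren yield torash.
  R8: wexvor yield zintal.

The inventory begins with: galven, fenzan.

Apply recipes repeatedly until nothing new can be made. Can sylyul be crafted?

Using R6, fenzan and galven make wexvor.
Using R8, wexvor makes zintal.
galven + zintal → sylyul (R2).

Yes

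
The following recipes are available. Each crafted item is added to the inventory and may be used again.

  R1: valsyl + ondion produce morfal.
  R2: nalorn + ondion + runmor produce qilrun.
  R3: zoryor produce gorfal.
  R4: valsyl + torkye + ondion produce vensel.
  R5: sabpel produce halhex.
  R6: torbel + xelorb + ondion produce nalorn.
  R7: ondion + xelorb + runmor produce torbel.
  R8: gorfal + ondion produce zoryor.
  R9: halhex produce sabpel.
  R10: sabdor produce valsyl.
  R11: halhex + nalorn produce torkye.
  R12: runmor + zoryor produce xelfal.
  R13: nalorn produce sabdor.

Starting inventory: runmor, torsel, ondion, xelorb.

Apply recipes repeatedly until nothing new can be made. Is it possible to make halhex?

halhex would need sabpel (R5), but sabpel is never obtained.

No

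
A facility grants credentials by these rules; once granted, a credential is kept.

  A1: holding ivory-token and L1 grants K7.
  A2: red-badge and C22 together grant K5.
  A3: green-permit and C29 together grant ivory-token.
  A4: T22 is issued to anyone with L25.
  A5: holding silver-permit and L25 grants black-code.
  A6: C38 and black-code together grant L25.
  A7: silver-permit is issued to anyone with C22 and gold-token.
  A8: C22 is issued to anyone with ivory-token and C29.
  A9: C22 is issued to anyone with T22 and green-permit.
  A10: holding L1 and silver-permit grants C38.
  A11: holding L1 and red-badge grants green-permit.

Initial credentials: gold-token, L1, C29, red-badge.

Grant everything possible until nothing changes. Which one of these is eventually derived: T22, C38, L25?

Holding L1 and red-badge grants green-permit (A11).
Holding green-permit and C29 grants ivory-token (A3).
Holding ivory-token and C29 grants C22 (A8).
Holding C22 and gold-token grants silver-permit (A7).
Holding L1 and silver-permit grants C38 (A10).
T22 would need L25 (A4), but L25 is never granted. L25 would need C38 and black-code (A6), but black-code is never granted.

C38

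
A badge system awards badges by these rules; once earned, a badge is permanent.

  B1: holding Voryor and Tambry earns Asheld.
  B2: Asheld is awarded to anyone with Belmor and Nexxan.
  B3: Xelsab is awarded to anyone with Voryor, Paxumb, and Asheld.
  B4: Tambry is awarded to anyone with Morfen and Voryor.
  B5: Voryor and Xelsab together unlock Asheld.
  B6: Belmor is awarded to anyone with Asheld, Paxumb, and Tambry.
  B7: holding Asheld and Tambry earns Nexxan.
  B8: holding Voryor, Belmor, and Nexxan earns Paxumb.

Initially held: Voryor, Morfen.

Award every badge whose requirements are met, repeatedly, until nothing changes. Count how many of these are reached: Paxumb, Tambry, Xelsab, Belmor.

1

With Morfen and Voryor, Tambry is earned (B4).
Paxumb would need Voryor, Belmor, and Nexxan (B8), but Belmor is never earned.
Tambry: reached.
Xelsab would need Voryor, Paxumb, and Asheld (B3), but Paxumb is never earned.
Belmor would need Asheld, Paxumb, and Tambry (B6), but Paxumb is never earned.
Reached: Tambry — 1 of the 4.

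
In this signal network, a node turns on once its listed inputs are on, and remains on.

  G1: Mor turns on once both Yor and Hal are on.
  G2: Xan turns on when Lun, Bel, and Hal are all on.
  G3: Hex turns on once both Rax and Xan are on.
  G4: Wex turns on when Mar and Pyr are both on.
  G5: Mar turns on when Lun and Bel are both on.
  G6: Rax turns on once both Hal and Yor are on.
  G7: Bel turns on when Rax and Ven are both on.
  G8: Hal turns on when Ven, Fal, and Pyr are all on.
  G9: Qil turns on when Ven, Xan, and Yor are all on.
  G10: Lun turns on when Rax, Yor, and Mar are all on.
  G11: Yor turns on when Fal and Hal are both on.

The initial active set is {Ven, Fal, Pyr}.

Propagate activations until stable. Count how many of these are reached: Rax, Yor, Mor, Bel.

4

Ven, Fal, and Pyr are on, so Hal turns on (G8).
Fal and Hal are on, so Yor turns on (G11).
G1: Yor and Hal on → Mor on.
Hal and Yor are on, so Rax turns on (G6).
G7: Rax and Ven on → Bel on.
Rax: reached.
Yor: reached.
Mor: reached.
Bel: reached.
All 4 are reached.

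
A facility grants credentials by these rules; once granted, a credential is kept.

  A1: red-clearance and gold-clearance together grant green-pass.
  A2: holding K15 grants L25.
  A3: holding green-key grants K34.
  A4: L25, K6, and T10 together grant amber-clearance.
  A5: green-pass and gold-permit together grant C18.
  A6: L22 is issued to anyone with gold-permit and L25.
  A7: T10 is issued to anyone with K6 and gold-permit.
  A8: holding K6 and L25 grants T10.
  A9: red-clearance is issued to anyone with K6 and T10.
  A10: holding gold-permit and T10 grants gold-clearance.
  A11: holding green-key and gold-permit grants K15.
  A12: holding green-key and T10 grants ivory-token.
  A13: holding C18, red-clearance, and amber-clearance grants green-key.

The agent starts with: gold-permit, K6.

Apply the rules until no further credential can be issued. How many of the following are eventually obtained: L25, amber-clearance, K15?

L25 would need K15 (A2), but K15 is never granted.
amber-clearance would need L25, K6, and T10 (A4), but L25 is never granted.
K15 would need green-key and gold-permit (A11), but green-key is never granted.
None of the 3 are reached.

0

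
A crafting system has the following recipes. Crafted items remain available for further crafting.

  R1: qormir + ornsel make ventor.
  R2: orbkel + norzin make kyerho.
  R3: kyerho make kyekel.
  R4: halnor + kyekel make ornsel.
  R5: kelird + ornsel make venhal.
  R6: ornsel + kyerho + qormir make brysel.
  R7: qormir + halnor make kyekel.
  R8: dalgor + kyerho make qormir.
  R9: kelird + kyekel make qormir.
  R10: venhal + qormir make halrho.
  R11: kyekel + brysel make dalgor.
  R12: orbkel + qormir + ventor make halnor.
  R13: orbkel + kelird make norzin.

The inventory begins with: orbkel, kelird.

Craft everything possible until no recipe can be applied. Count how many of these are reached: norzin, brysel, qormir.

2

Using R13, orbkel and kelird make norzin.
Using R2, orbkel and norzin make kyerho.
Using R3, kyerho makes kyekel.
kelird + kyekel → qormir (R9).
norzin: reached.
brysel would need ornsel, kyerho, and qormir (R6), but ornsel is never obtained.
qormir: reached.
Reached: norzin and qormir — 2 of the 3.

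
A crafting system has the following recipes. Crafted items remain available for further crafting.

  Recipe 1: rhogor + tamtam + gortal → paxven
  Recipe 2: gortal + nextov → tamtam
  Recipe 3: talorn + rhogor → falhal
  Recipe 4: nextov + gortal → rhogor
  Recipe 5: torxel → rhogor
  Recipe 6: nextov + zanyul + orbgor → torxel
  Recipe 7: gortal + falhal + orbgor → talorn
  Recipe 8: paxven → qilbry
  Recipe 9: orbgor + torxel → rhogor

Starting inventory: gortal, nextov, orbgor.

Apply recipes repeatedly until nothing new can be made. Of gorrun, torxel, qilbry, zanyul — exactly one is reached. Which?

qilbry

Using Recipe 2, gortal and nextov make tamtam.
nextov + gortal → rhogor (Recipe 4).
rhogor + tamtam + gortal → paxven (Recipe 1).
paxven → qilbry (Recipe 8).
No rule produces zanyul, and it is not given. torxel would need nextov, zanyul, and orbgor (Recipe 6), but zanyul is never obtained. No rule produces gorrun, and it is not given.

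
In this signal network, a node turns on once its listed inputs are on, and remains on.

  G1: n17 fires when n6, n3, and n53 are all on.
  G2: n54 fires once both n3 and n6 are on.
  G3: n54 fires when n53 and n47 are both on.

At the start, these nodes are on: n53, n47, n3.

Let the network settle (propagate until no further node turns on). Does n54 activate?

n53 and n47 are on, so n54 fires (G3).

Yes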